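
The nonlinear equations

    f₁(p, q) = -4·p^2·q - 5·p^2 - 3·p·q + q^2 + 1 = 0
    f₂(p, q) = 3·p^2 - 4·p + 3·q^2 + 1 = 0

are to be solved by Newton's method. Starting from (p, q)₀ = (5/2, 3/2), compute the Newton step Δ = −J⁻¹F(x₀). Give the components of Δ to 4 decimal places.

(-0.9668, -0.6517)

At (5/2, 3/2): F = (-76.7500, 16.5000).
Jacobian J = [[-8·p·q - 10·p - 3·q, -4·p^2 - 3·p + 2·q], [6·p - 4, 6·q]].
At the point, J = [[-59.5000, -29.5000], [11.0000, 9.0000]] (det J = -211.0000).
Solving J·Δ = −F gives Δ = (-0.9668, -0.6517).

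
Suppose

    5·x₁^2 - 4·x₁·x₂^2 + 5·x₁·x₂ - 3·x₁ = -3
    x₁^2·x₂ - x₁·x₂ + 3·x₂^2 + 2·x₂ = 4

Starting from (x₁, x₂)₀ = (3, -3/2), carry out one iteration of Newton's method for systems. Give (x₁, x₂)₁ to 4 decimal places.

(1.7036, -1.0272)

At (3, -3/2): F = (-10.5000, -9.2500).
Jacobian J = [[10·x₁ - 4·x₂^2 + 5·x₂ - 3, -8·x₁·x₂ + 5·x₁], [2·x₁·x₂ - x₂, x₁^2 - x₁ + 6·x₂ + 2]].
At the point, J = [[10.5000, 51.0000], [-7.5000, -1.0000]] (det J = 372.0000).
Solving J·Δ = −F gives Δ = (-1.2964, 0.4728).
Then the next iterate is (x₁, x₂)₁ = (1.7036, -1.0272).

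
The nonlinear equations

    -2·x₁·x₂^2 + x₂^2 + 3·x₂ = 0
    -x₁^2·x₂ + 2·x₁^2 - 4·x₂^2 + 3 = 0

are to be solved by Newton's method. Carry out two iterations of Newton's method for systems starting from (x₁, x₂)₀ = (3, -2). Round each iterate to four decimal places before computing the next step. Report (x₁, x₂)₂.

At (3, -2): F = (-26.0000, 23.0000).
Jacobian J = [[-2·x₂^2, -4·x₁·x₂ + 2·x₂ + 3], [-2·x₁·x₂ + 4·x₁, -x₁^2 - 8·x₂]].
At the point, J = [[-8.0000, 23.0000], [24.0000, 7.0000]] (det J = -608.0000).
Solving J·Δ = −F gives Δ = (-1.1694, 0.7237).
Then the next iterate is (x₁, x₂)₁ = (1.8306, -1.2763).
Round to (1.8306, -1.2763) and repeat: F = (-8.163840, 7.463430), J = [[-3.257883, 9.792979], [11.995190, 6.859304]].
Δ = (-0.9233, 0.5265), so (x₁, x₂)₂ = (0.9073, -0.7498).

(0.9073, -0.7498)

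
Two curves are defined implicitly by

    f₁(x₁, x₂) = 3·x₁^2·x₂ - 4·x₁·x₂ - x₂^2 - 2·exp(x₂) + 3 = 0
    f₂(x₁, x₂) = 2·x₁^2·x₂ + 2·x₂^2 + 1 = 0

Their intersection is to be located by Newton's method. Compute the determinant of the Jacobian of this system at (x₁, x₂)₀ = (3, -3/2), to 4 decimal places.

63.9673

J = [[6·x₁·x₂ - 4·x₂, 3·x₁^2 - 4·x₁ - 2·x₂ - 2·exp(x₂)], [4·x₁·x₂, 2·x₁^2 + 4·x₂]].
At the point, J = [[-21.0000, 17.553740], [-18.0000, 12.0000]].
det J = 63.9673.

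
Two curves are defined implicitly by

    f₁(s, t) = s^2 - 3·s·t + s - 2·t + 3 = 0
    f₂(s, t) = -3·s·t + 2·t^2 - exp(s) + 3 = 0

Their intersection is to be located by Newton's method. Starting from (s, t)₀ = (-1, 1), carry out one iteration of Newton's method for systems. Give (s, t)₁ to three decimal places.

At (-1, 1): F = (4.000, 7.63212).
Jacobian J = [[2·s - 3·t + 1, -3·s - 2], [-3·t - exp(s), -3·s + 4·t]].
At the point, J = [[-4.000, 1.000], [-3.36788, 7.000]] (det J = -24.63212).
Solving J·Δ = −F gives Δ = (0.827, -0.692).
Then the next iterate is (s, t)₁ = (-0.173, 0.308).

(-0.173, 0.308)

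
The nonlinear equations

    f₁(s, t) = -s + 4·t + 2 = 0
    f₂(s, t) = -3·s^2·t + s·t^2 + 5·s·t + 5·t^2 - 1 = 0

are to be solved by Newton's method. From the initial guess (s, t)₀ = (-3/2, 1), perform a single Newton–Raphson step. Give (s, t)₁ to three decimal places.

(-1.640, -0.910)

At (-3/2, 1): F = (7.500, -11.750).
Jacobian J = [[-1, 4], [-6·s·t + t^2 + 5·t, -3·s^2 + 2·s·t + 5·s + 10·t]].
At the point, J = [[-1.000, 4.000], [15.000, -7.250]] (det J = -52.750).
Solving J·Δ = −F gives Δ = (-0.140, -1.910).
Then the next iterate is (s, t)₁ = (-1.640, -0.910).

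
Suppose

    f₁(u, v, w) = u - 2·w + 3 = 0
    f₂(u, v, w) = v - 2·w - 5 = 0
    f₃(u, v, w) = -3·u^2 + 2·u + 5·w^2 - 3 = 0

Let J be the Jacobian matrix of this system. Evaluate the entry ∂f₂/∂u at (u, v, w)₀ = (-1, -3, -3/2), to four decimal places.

∂f₂/∂u = 0.
At (-1, -3, -3/2) this is 0.0000.

0.0000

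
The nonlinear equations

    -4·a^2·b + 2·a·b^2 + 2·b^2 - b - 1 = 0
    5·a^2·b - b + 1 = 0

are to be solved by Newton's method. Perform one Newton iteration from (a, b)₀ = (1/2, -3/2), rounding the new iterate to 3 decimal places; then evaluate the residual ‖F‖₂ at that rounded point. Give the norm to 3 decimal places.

1.706

At (1/2, -3/2): F = (8.750, 0.625).
Jacobian J = [[-8·a·b + 2·b^2, -4·a^2 + 4·a·b + 4·b - 1], [10·a·b, 5·a^2 - 1]].
At the point, J = [[10.500, -11.000], [-7.500, 0.250]] (det J = -79.875).
Solving J·Δ = −F gives Δ = (0.113, 0.904).
Then the next iterate is (a, b)₁ = (0.613, -0.596).
Re-evaluating at (0.613, -0.596): F = (1.63776, 0.47621), so ‖F‖₂ = 1.706.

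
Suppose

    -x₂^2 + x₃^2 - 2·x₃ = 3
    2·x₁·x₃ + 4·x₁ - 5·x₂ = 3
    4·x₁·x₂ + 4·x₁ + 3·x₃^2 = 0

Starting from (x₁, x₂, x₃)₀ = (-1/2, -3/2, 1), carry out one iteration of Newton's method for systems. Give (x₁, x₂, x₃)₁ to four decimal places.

At (-1/2, -3/2, 1): F = (-6.2500, 1.5000, 4.0000).
Jacobian J = [[0, -2·x₂, 2·x₃ - 2], [2·x₃ + 4, -5, 2·x₁], [4·x₂ + 4, 4·x₁, 6·x₃]].
At the point, J = [[0.0000, 3.0000, 0.0000], [6.0000, -5.0000, -1.0000], [-2.0000, -2.0000, 6.0000]] (det J = -102.0000).
Solving J·Δ = −F gives Δ = (1.5784, 2.0833, 0.5539).
Then the next iterate is (x₁, x₂, x₃)₁ = (1.0784, 0.5833, 1.5539).

(1.0784, 0.5833, 1.5539)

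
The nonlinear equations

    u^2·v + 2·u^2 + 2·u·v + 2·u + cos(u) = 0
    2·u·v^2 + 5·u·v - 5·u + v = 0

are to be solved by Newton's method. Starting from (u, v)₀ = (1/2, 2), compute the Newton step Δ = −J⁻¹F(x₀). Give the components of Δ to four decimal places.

At (1/2, 2): F = (4.877583, 8.5000).
Jacobian J = [[2·u·v + 4·u + 2·v - sin(u) + 2, u^2 + 2·u], [2·v^2 + 5·v - 5, 4·u·v + 5·u + 1]].
At the point, J = [[9.520574, 1.2500], [13.0000, 7.5000]] (det J = 55.154308).
Solving J·Δ = −F gives Δ = (-0.4706, -0.3176).

(-0.4706, -0.3176)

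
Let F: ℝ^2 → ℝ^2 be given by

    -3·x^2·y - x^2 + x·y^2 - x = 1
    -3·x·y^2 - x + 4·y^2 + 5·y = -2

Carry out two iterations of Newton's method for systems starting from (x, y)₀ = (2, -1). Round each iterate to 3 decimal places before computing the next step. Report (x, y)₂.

At (2, -1): F = (7.000, -7.000).
Jacobian J = [[-6·x·y - 2·x + y^2 - 1, -3·x^2 + 2·x·y], [-3·y^2 - 1, -6·x·y + 8·y + 5]].
At the point, J = [[8.000, -16.000], [-4.000, 9.000]] (det J = 8.000).
Solving J·Δ = −F gives Δ = (6.125, 3.500).
Then the next iterate is (x, y)₁ = (8.125, 2.500).
Round to (8.125, 2.500) and repeat: F = (-519.47656, -120.96875), J = [[-132.875, -157.42188], [-19.750, -96.875]].
Δ = (-3.204, -0.596), so (x, y)₂ = (4.921, 1.904).

(4.921, 1.904)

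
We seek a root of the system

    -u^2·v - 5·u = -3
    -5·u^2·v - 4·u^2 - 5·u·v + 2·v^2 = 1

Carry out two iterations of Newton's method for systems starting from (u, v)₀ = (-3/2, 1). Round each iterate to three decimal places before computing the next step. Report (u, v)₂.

At (-3/2, 1): F = (8.250, -11.750).
Jacobian J = [[-2·u·v - 5, -u^2], [-10·u·v - 8·u - 5·v, -5·u^2 - 5·u + 4·v]].
At the point, J = [[-2.000, -2.250], [22.000, 0.250]] (det J = 49.000).
Solving J·Δ = −F gives Δ = (0.497, 3.224).
Then the next iterate is (u, v)₁ = (-1.003, 4.224).
Round to (-1.003, 4.224) and repeat: F = (3.76562, 30.59677), J = [[3.47334, -1.00601], [29.27072, 16.88096]].
Δ = (-1.071, 0.045), so (u, v)₂ = (-2.074, 4.269).

(-2.074, 4.269)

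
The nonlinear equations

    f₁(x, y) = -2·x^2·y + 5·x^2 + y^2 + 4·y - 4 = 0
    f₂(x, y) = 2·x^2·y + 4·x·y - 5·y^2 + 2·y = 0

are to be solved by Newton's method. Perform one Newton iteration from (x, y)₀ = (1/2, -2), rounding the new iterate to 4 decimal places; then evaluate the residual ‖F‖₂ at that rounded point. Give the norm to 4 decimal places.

At (1/2, -2): F = (-5.7500, -29.0000).
Jacobian J = [[-4·x·y + 10·x, -2·x^2 + 2·y + 4], [4·x·y + 4·y, 2·x^2 + 4·x - 10·y + 2]].
At the point, J = [[9.0000, -0.5000], [-12.0000, 24.5000]] (det J = 214.5000).
Solving J·Δ = −F gives Δ = (0.7244, 1.5385).
Then the next iterate is (x, y)₁ = (1.2244, -0.4615).
Re-evaluating at (1.2244, -0.4615): F = (3.246479, -5.631874), so ‖F‖₂ = 6.5006.

6.5006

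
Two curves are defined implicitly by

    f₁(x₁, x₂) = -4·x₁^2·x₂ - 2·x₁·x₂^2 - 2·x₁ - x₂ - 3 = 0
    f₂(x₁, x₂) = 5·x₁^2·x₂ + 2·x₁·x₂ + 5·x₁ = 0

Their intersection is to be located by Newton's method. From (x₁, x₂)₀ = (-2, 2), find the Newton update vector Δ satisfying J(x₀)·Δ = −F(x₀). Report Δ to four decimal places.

(0.7788, 0.1340)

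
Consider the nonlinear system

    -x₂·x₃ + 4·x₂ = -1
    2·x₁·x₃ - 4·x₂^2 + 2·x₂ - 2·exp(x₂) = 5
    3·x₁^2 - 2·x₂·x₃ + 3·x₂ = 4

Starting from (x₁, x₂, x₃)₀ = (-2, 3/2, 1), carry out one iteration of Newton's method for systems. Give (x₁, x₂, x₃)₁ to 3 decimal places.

At (-2, 3/2, 1): F = (5.500, -23.96338, 9.500).
Jacobian J = [[0, -x₃ + 4, -x₂], [2·x₃, -8·x₂ - 2·exp(x₂) + 2, 2·x₁], [6·x₁, -2·x₃ + 3, -2·x₂]].
At the point, J = [[0.000, 3.000, -1.500], [2.000, -18.96338, -4.000], [-12.000, 1.000, -3.000]] (det J = 500.34081).
Solving J·Δ = −F gives Δ = (0.458, -1.399, 0.869).
Then the next iterate is (x₁, x₂, x₃)₁ = (-1.542, 0.101, 1.869).

(-1.542, 0.101, 1.869)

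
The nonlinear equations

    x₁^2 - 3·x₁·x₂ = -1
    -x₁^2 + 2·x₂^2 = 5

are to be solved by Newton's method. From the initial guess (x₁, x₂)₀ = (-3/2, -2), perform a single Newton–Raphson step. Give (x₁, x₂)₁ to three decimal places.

(-0.363, -1.480)

At (-3/2, -2): F = (-5.750, 0.750).
Jacobian J = [[2·x₁ - 3·x₂, -3·x₁], [-2·x₁, 4·x₂]].
At the point, J = [[3.000, 4.500], [3.000, -8.000]] (det J = -37.500).
Solving J·Δ = −F gives Δ = (1.137, 0.520).
Then the next iterate is (x₁, x₂)₁ = (-0.363, -1.480).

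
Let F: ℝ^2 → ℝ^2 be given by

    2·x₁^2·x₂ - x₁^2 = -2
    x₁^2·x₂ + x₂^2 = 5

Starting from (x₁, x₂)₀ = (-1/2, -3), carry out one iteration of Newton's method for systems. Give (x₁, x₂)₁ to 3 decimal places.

At (-1/2, -3): F = (0.250, 3.250).
Jacobian J = [[4·x₁·x₂ - 2·x₁, 2·x₁^2], [2·x₁·x₂, x₁^2 + 2·x₂]].
At the point, J = [[7.000, 0.500], [3.000, -5.750]] (det J = -41.750).
Solving J·Δ = −F gives Δ = (-0.073, 0.527).
Then the next iterate is (x₁, x₂)₁ = (-0.573, -2.473).

(-0.573, -2.473)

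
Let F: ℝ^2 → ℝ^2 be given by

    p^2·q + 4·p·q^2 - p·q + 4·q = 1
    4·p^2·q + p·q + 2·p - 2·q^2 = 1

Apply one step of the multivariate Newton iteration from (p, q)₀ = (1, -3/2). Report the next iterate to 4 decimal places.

(-5.9474, -7.7632)

At (1, -3/2): F = (2.0000, -11.0000).
Jacobian J = [[2·p·q + 4·q^2 - q, p^2 + 8·p·q - p + 4], [8·p·q + q + 2, 4·p^2 + p - 4·q]].
At the point, J = [[7.5000, -8.0000], [-11.5000, 11.0000]] (det J = -9.5000).
Solving J·Δ = −F gives Δ = (-6.9474, -6.2632).
Then the next iterate is (p, q)₁ = (-5.9474, -7.7632).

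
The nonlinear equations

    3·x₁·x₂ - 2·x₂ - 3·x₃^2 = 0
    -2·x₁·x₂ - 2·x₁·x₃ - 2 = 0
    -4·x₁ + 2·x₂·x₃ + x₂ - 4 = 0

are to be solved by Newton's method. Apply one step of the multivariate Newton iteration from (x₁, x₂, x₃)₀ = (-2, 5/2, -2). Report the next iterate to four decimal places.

At (-2, 5/2, -2): F = (-32.0000, 0.0000, -3.5000).
Jacobian J = [[3·x₂, 3·x₁ - 2, -6·x₃], [-2·x₂ - 2·x₃, -2·x₁, -2·x₁], [-4, 2·x₃ + 1, 2·x₂]].
At the point, J = [[7.5000, -8.0000, 12.0000], [-1.0000, 4.0000, 4.0000], [-4.0000, -3.0000, 5.0000]] (det J = 556.0000).
Solving J·Δ = −F gives Δ = (1.3381, -0.8975, 1.2320).
Then the next iterate is (x₁, x₂, x₃)₁ = (-0.6619, 1.6025, -0.7680).

(-0.6619, 1.6025, -0.7680)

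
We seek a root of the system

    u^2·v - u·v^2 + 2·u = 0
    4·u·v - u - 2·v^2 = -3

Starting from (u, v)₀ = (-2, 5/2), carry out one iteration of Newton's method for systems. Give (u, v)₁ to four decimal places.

At (-2, 5/2): F = (18.5000, -27.5000).
Jacobian J = [[2·u·v - v^2 + 2, u^2 - 2·u·v], [4·v - 1, 4·u - 4·v]].
At the point, J = [[-14.2500, 14.0000], [9.0000, -18.0000]] (det J = 130.5000).
Solving J·Δ = −F gives Δ = (-0.3985, -1.7270).
Then the next iterate is (u, v)₁ = (-2.3985, 0.7730).

(-2.3985, 0.7730)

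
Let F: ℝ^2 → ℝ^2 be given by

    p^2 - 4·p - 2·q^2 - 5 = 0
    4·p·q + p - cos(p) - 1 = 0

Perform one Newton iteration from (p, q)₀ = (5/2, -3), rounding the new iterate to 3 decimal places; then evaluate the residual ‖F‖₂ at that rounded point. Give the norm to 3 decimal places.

11.008

At (5/2, -3): F = (-26.750, -27.69886).
Jacobian J = [[2·p - 4, -4·q], [4·q + sin(p) + 1, 4·p]].
At the point, J = [[1.000, 12.000], [-10.40153, 10.000]] (det J = 134.81833).
Solving J·Δ = −F gives Δ = (-0.481, 2.269).
Then the next iterate is (p, q)₁ = (2.019, -0.731).
Re-evaluating at (2.019, -0.731): F = (-10.06836, -4.45121), so ‖F‖₂ = 11.008.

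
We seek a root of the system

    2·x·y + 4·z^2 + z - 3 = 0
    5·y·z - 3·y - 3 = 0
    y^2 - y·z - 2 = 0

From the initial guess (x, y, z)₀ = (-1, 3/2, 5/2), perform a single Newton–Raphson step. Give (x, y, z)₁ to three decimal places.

At (-1, 3/2, 5/2): F = (21.500, 11.250, -3.500).
Jacobian J = [[2·y, 2·x, 8·z + 1], [0, 5·z - 3, 5·y], [0, 2·y - z, -y]].
At the point, J = [[3.000, -2.000, 21.000], [0.000, 9.500, 7.500], [0.000, 0.500, -1.500]] (det J = -54.000).
Solving J·Δ = −F gives Δ = (8.299, 0.521, -2.160).
Then the next iterate is (x, y, z)₁ = (7.299, 2.021, 0.340).

(7.299, 2.021, 0.340)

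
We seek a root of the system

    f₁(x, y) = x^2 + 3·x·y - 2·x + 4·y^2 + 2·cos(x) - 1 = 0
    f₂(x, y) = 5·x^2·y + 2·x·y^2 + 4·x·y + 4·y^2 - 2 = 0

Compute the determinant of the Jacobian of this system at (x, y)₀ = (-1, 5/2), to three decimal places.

99.512

J = [[2·x + 3·y - 2·sin(x) - 2, 3·x + 8·y], [10·x·y + 2·y^2 + 4·y, 5·x^2 + 4·x·y + 4·x + 8·y]].
At the point, J = [[5.18294, 17.000], [-2.500, 11.000]].
det J = 99.512.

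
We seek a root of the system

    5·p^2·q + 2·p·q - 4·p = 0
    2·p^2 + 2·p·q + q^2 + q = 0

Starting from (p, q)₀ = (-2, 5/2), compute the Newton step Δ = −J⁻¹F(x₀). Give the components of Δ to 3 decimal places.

At (-2, 5/2): F = (48.000, 6.750).
Jacobian J = [[10·p·q + 2·q - 4, 5·p^2 + 2·p], [4·p + 2·q, 2·p + 2·q + 1]].
At the point, J = [[-49.000, 16.000], [-3.000, 2.000]] (det J = -50.000).
Solving J·Δ = −F gives Δ = (-0.240, -3.735).

(-0.240, -3.735)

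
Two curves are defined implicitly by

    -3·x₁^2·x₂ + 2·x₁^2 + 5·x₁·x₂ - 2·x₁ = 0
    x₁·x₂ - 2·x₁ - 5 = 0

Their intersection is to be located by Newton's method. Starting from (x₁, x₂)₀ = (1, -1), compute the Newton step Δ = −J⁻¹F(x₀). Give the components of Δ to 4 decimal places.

(-1.5556, 3.3333)

At (1, -1): F = (-2.0000, -8.0000).
Jacobian J = [[-6·x₁·x₂ + 4·x₁ + 5·x₂ - 2, -3·x₁^2 + 5·x₁], [x₂ - 2, x₁]].
At the point, J = [[3.0000, 2.0000], [-3.0000, 1.0000]] (det J = 9.0000).
Solving J·Δ = −F gives Δ = (-1.5556, 3.3333).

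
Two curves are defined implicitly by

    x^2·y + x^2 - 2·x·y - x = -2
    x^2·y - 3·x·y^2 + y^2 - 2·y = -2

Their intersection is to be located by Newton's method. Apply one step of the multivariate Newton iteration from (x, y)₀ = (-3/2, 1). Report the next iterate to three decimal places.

At (-3/2, 1): F = (11.000, 7.750).
Jacobian J = [[2·x·y + 2·x - 2·y - 1, x^2 - 2·x], [2·x·y - 3·y^2, x^2 - 6·x·y + 2·y - 2]].
At the point, J = [[-9.000, 5.250], [-6.000, 11.250]] (det J = -69.750).
Solving J·Δ = −F gives Δ = (1.191, -0.054).
Then the next iterate is (x, y)₁ = (-0.309, 0.946).

(-0.309, 0.946)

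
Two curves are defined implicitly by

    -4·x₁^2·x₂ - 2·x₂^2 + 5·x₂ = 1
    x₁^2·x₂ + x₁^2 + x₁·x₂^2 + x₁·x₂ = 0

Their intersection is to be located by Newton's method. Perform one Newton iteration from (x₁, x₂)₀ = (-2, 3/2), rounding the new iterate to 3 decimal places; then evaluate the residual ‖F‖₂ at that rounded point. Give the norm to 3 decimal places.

6.152

At (-2, 3/2): F = (-22.000, 2.500).
Jacobian J = [[-8·x₁·x₂, -4·x₁^2 - 4·x₂ + 5], [2·x₁·x₂ + 2·x₁ + x₂^2 + x₂, x₁^2 + 2·x₁·x₂ + x₁]].
At the point, J = [[24.000, -17.000], [-6.250, -4.000]] (det J = -202.250).
Solving J·Δ = −F gives Δ = (0.645, -0.383).
Then the next iterate is (x₁, x₂)₁ = (-1.355, 1.117).
Re-evaluating at (-1.355, 1.117): F = (-6.11374, 0.68271), so ‖F‖₂ = 6.152.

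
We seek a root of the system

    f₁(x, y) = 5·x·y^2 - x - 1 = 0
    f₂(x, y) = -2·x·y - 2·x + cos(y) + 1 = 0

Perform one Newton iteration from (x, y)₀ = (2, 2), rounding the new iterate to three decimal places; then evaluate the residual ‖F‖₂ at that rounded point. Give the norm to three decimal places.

1.313

At (2, 2): F = (37.000, -11.41615).
Jacobian J = [[5·y^2 - 1, 10·x·y], [-2·y - 2, -2·x - sin(y)]].
At the point, J = [[19.000, 40.000], [-6.000, -4.90930]] (det J = 146.72335).
Solving J·Δ = −F gives Δ = (-1.874, -0.035).
Then the next iterate is (x, y)₁ = (0.126, 1.965).
Re-evaluating at (0.126, 1.965): F = (1.30657, -0.13125), so ‖F‖₂ = 1.313.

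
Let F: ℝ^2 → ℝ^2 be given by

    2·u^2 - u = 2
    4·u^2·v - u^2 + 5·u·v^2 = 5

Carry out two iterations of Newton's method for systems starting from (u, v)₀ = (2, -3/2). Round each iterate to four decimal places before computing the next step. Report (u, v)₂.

(1.2900, -1.6456)

At (2, -3/2): F = (4.0000, -10.5000).
Jacobian J = [[4·u - 1, 0], [8·u·v - 2·u + 5·v^2, 4·u^2 + 10·u·v]].
At the point, J = [[7.0000, 0.0000], [-16.7500, -14.0000]] (det J = -98.0000).
Solving J·Δ = −F gives Δ = (-0.5714, -0.0663).
Then the next iterate is (u, v)₁ = (1.4286, -1.5663).
Round to (1.4286, -1.5663) and repeat: F = (0.653196, -2.303641), J = [[4.7144, 0.0000], [-8.491651, -14.212570]].
Δ = (-0.1386, -0.0793), so (u, v)₂ = (1.2900, -1.6456).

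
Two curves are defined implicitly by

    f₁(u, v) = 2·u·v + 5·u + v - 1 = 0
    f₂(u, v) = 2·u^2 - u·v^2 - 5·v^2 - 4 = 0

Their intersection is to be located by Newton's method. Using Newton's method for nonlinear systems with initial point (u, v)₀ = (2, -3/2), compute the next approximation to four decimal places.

At (2, -3/2): F = (1.5000, -11.7500).
Jacobian J = [[2·v + 5, 2·u + 1], [4·u - v^2, -2·u·v - 10·v]].
At the point, J = [[2.0000, 5.0000], [5.7500, 21.0000]] (det J = 13.2500).
Solving J·Δ = −F gives Δ = (-6.8113, 2.4245).
Then the next iterate is (u, v)₁ = (-4.8113, 0.9245).

(-4.8113, 0.9245)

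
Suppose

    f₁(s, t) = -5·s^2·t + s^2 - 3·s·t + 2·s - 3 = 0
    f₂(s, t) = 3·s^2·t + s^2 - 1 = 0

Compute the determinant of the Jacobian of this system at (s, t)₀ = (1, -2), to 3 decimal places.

J = [[-10·s·t + 2·s - 3·t + 2, -5·s^2 - 3·s], [6·s·t + 2·s, 3·s^2]].
At the point, J = [[30.000, -8.000], [-10.000, 3.000]].
det J = 10.000.

10.000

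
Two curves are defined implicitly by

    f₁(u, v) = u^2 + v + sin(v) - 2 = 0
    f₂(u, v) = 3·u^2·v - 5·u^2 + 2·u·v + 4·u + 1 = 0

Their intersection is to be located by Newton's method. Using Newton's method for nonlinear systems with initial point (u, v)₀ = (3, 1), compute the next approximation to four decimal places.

(1.5996, 0.7151)

At (3, 1): F = (8.841471, 1.0000).
Jacobian J = [[2·u, cos(v) + 1], [6·u·v - 10·u + 2·v + 4, 3·u^2 + 2·u]].
At the point, J = [[6.0000, 1.540302], [-6.0000, 33.0000]] (det J = 207.241814).
Solving J·Δ = −F gives Δ = (-1.4004, -0.2849).
Then the next iterate is (u, v)₁ = (1.5996, 0.7151).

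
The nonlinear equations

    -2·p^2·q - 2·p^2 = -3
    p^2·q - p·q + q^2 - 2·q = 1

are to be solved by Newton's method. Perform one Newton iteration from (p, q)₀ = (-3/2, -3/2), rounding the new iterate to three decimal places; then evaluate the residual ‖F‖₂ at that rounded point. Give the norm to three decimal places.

At (-3/2, -3/2): F = (5.250, -1.375).
Jacobian J = [[-4·p·q - 4·p, -2·p^2], [2·p·q - q, p^2 - p + 2·q - 2]].
At the point, J = [[-3.000, -4.500], [6.000, -1.250]] (det J = 30.750).
Solving J·Δ = −F gives Δ = (0.415, 0.890).
Then the next iterate is (p, q)₁ = (-1.085, -0.610).
Re-evaluating at (-1.085, -0.610): F = (2.08176, -0.78786), so ‖F‖₂ = 2.226.

2.226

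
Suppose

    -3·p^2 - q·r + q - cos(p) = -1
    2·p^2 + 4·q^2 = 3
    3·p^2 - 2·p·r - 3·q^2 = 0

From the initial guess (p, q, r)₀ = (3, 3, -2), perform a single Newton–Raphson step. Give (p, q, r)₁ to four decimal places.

(1.6371, 1.5565, -0.6668)

At (3, 3, -2): F = (-16.010008, 51.0000, 12.0000).
Jacobian J = [[-6·p + sin(p), -r + 1, -q], [4·p, 8·q, 0], [6·p - 2·r, -6·q, -2·p]].
At the point, J = [[-17.858880, 3.0000, -3.0000], [12.0000, 24.0000, 0.0000], [22.0000, -18.0000, -6.0000]] (det J = 5019.678719).
Solving J·Δ = −F gives Δ = (-1.3629, -1.4435, 1.3332).
Then the next iterate is (p, q, r)₁ = (1.6371, 1.5565, -0.6668).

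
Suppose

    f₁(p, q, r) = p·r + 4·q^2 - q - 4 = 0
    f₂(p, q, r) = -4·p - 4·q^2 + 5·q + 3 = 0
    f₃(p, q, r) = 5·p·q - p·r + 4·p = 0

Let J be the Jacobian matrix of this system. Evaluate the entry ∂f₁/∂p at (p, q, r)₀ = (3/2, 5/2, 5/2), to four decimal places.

∂f₁/∂p = r.
At (3/2, 5/2, 5/2) this is 2.5000.

2.5000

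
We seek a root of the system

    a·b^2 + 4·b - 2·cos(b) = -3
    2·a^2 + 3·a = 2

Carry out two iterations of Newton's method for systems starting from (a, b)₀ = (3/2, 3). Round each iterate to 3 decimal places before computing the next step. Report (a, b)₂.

At (3/2, 3): F = (30.47998, 7.000).
Jacobian J = [[b^2, 2·a·b + 2·sin(b) + 4], [4·a + 3, 0]].
At the point, J = [[9.000, 13.28224], [9.000, 0.000]] (det J = -119.54016).
Solving J·Δ = −F gives Δ = (-0.778, -1.768).
Then the next iterate is (a, b)₁ = (0.722, 1.232).
Round to (0.722, 1.232) and repeat: F = (8.35916, 1.20857), J = [[1.51782, 7.66532], [5.888, 0.000]].
Δ = (-0.205, -1.050), so (a, b)₂ = (0.517, 0.182).

(0.517, 0.182)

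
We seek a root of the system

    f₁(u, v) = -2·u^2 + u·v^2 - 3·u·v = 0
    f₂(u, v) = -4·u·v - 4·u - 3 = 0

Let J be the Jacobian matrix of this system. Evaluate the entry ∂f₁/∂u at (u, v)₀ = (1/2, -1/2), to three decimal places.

∂f₁/∂u = -4·u + v^2 - 3·v.
At (1/2, -1/2) this is -0.250.

-0.250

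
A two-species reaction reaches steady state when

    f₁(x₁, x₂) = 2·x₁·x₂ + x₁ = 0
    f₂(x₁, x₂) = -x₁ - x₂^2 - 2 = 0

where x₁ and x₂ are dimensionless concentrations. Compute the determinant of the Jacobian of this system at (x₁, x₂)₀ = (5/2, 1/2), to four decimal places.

J = [[2·x₂ + 1, 2·x₁], [-1, -2·x₂]].
At the point, J = [[2.0000, 5.0000], [-1.0000, -1.0000]].
det J = 3.0000.

3.0000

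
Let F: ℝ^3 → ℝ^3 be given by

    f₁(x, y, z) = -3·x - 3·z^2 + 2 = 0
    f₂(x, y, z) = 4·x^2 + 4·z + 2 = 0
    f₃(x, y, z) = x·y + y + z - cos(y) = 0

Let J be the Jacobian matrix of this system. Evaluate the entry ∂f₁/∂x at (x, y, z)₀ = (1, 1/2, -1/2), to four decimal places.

-3.0000

∂f₁/∂x = -3.
At (1, 1/2, -1/2) this is -3.0000.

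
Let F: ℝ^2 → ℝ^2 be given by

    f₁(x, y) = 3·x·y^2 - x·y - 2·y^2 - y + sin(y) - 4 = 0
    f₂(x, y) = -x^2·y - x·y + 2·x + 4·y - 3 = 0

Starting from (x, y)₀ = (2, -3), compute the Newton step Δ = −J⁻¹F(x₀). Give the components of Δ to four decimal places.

At (2, -3): F = (40.858880, 7.0000).
Jacobian J = [[3·y^2 - y, 6·x·y - x - 4·y + cos(y) - 1], [-2·x·y - y + 2, -x^2 - x + 4]].
At the point, J = [[30.0000, -27.989992], [17.0000, -2.0000]] (det J = 415.829872).
Solving J·Δ = −F gives Δ = (-0.2747, 1.1654).

(-0.2747, 1.1654)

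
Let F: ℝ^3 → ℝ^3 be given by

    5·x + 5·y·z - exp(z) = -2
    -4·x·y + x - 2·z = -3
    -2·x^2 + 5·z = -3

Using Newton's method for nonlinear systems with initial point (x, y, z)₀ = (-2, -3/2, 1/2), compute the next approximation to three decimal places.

At (-2, -3/2, 1/2): F = (-13.39872, -12.000, -2.500).
Jacobian J = [[5, 5·z, 5·y - exp(z)], [-4·y + 1, -4·x, -2], [-4·x, 0, 5]].
At the point, J = [[5.000, 2.500, -9.14872], [7.000, 8.000, -2.000], [8.000, 0.000, 5.000]] (det J = 658.01816).
Solving J·Δ = −F gives Δ = (0.846, 0.547, -0.853).
Then the next iterate is (x, y, z)₁ = (-1.154, -0.953, -0.353).

(-1.154, -0.953, -0.353)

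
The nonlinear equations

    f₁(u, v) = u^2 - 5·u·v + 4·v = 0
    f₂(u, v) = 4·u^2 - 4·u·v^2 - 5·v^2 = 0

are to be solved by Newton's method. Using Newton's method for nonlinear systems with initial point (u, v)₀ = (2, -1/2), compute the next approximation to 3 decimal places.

(1.040, -0.373)

At (2, -1/2): F = (7.000, 12.750).
Jacobian J = [[2·u - 5·v, -5·u + 4], [8·u - 4·v^2, -8·u·v - 10·v]].
At the point, J = [[6.500, -6.000], [15.000, 13.000]] (det J = 174.500).
Solving J·Δ = −F gives Δ = (-0.960, 0.127).
Then the next iterate is (u, v)₁ = (1.040, -0.373).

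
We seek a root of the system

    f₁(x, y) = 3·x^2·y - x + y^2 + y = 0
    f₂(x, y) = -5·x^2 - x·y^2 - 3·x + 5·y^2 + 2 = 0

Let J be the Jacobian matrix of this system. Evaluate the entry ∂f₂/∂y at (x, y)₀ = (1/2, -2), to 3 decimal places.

∂f₂/∂y = -2·x·y + 10·y.
At (1/2, -2) this is -18.000.

-18.000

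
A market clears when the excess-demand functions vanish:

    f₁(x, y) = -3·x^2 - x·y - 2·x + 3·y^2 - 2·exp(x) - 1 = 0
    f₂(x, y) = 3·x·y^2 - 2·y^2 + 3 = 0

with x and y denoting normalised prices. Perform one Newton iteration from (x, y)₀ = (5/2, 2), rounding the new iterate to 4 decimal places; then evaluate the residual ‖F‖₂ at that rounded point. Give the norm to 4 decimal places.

15.6978

At (5/2, 2): F = (-42.114988, 25.0000).
Jacobian J = [[-6·x - y - 2·exp(x) - 2, -x + 6·y], [3·y^2, 6·x·y - 4·y]].
At the point, J = [[-43.364988, 9.5000], [12.0000, 22.0000]] (det J = -1068.029734).
Solving J·Δ = −F gives Δ = (-1.0899, -0.5419).
Then the next iterate is (x, y)₁ = (1.4101, 1.4581).
Re-evaluating at (1.4101, 1.4581): F = (-13.655976, 7.741742), so ‖F‖₂ = 15.6978.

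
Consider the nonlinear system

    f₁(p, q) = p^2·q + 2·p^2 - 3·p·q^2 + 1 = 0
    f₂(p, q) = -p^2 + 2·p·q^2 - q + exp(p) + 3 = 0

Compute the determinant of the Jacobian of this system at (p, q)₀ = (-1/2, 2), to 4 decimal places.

J = [[2·p·q + 4·p - 3·q^2, p^2 - 6·p·q], [-2·p + 2·q^2 + exp(p), 4·p·q - 1]].
At the point, J = [[-16.0000, 6.2500], [9.606531, -5.0000]].
det J = 19.9592.

19.9592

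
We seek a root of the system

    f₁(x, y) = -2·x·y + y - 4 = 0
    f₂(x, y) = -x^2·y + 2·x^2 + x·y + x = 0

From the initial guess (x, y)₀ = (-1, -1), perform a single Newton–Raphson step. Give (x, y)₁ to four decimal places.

(-1.3571, 1.5714)

At (-1, -1): F = (-7.0000, 3.0000).
Jacobian J = [[-2·y, -2·x + 1], [-2·x·y + 4·x + y + 1, -x^2 + x]].
At the point, J = [[2.0000, 3.0000], [-6.0000, -2.0000]] (det J = 14.0000).
Solving J·Δ = −F gives Δ = (-0.3571, 2.5714).
Then the next iterate is (x, y)₁ = (-1.3571, 1.5714).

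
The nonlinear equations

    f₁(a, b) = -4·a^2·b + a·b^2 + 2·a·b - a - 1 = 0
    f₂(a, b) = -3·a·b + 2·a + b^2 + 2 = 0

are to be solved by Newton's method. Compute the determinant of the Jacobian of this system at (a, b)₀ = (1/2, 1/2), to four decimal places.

0.6250

J = [[-8·a·b + b^2 + 2·b - 1, -4·a^2 + 2·a·b + 2·a], [-3·b + 2, -3·a + 2·b]].
At the point, J = [[-1.7500, 0.5000], [0.5000, -0.5000]].
det J = 0.6250.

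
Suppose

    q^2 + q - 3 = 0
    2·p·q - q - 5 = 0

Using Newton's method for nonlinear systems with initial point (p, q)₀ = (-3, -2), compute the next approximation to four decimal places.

At (-3, -2): F = (-1.0000, 9.0000).
Jacobian J = [[0, 2·q + 1], [2·q, 2·p - 1]].
At the point, J = [[0.0000, -3.0000], [-4.0000, -7.0000]] (det J = -12.0000).
Solving J·Δ = −F gives Δ = (2.8333, -0.3333).
Then the next iterate is (p, q)₁ = (-0.1667, -2.3333).

(-0.1667, -2.3333)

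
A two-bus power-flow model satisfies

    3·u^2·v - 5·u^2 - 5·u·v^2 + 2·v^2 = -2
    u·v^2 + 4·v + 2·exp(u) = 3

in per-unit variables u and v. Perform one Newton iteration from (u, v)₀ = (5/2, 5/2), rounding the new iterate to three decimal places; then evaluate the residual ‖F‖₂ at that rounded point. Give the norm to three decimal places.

At (5/2, 5/2): F = (-48.000, 46.98999).
Jacobian J = [[6·u·v - 10·u - 5·v^2, 3·u^2 - 10·u·v + 4·v], [v^2 + 2·exp(u), 2·u·v + 4]].
At the point, J = [[-18.750, -33.750], [30.61499, 16.500]] (det J = 723.88084).
Solving J·Δ = −F gives Δ = (-1.097, -0.813).
Then the next iterate is (u, v)₁ = (1.403, 1.687).
Re-evaluating at (1.403, 1.687): F = (-12.15246, 15.87566), so ‖F‖₂ = 19.993.

19.993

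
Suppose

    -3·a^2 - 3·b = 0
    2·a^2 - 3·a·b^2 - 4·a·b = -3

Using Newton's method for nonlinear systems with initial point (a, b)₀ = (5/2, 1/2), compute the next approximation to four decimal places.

(1.1623, 0.4387)

At (5/2, 1/2): F = (-20.2500, 8.6250).
Jacobian J = [[-6·a, -3], [4·a - 3·b^2 - 4·b, -6·a·b - 4·a]].
At the point, J = [[-15.0000, -3.0000], [7.2500, -17.5000]] (det J = 284.2500).
Solving J·Δ = −F gives Δ = (-1.3377, -0.0613).
Then the next iterate is (a, b)₁ = (1.1623, 0.4387).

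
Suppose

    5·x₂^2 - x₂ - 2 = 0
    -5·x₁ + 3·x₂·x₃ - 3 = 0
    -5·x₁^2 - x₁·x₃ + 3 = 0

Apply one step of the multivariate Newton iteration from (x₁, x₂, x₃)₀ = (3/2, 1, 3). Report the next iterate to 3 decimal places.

At (3/2, 1, 3): F = (2.000, -1.500, -12.750).
Jacobian J = [[0, 10·x₂ - 1, 0], [-5, 3·x₃, 3·x₂], [-10·x₁ - x₃, 0, -x₁]].
At the point, J = [[0.000, 9.000, 0.000], [-5.000, 9.000, 3.000], [-18.000, 0.000, -1.500]] (det J = -553.500).
Solving J·Δ = −F gives Δ = (-0.707, -0.222, -0.012).
Then the next iterate is (x₁, x₂, x₃)₁ = (0.793, 0.778, 2.988).

(0.793, 0.778, 2.988)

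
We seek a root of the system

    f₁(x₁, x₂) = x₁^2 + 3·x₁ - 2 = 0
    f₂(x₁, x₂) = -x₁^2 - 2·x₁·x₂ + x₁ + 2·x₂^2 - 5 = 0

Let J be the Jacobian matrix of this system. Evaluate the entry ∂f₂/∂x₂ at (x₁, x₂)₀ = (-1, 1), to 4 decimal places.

6.0000

∂f₂/∂x₂ = -2·x₁ + 4·x₂.
At (-1, 1) this is 6.0000.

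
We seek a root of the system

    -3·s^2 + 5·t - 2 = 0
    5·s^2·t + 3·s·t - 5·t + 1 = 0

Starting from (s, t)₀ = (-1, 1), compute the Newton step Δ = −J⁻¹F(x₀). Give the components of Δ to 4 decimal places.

(-0.5882, 0.7059)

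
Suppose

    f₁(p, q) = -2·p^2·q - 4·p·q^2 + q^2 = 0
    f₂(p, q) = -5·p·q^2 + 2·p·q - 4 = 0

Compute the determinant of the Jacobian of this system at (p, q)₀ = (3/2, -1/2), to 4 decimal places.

22.1250

J = [[-4·p·q - 4·q^2, -2·p^2 - 8·p·q + 2·q], [-5·q^2 + 2·q, -10·p·q + 2·p]].
At the point, J = [[2.0000, 0.5000], [-2.2500, 10.5000]].
det J = 22.1250.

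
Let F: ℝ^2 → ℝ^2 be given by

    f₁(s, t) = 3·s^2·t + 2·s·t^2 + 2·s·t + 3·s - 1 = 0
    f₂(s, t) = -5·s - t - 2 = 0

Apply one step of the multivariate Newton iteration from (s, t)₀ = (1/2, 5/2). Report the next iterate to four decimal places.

(-5.7826, 26.9130)

At (1/2, 5/2): F = (11.1250, -7.0000).
Jacobian J = [[6·s·t + 2·t^2 + 2·t + 3, 3·s^2 + 4·s·t + 2·s], [-5, -1]].
At the point, J = [[28.0000, 6.7500], [-5.0000, -1.0000]] (det J = 5.7500).
Solving J·Δ = −F gives Δ = (-6.2826, 24.4130).
Then the next iterate is (s, t)₁ = (-5.7826, 26.9130).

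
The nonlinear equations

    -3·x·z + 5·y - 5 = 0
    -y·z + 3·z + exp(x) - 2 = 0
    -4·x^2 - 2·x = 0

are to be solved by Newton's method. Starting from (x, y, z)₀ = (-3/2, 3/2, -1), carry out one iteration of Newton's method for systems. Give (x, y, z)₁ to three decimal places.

(-0.900, -3.114, 4.172)

At (-3/2, 3/2, -1): F = (-2.000, -3.27687, -6.000).
Jacobian J = [[-3·z, 5, -3·x], [exp(x), -z, -y + 3], [-8·x - 2, 0, 0]].
At the point, J = [[3.000, 5.000, 4.500], [0.22313, 1.000, 1.500], [10.000, 0.000, 0.000]] (det J = 30.000).
Solving J·Δ = −F gives Δ = (0.600, -4.614, 5.172).
Then the next iterate is (x, y, z)₁ = (-0.900, -3.114, 4.172).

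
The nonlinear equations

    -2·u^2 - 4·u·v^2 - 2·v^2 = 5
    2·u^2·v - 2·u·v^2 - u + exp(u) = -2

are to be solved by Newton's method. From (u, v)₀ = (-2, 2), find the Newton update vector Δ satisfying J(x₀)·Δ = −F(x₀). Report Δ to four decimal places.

(1.4904, 0.0385)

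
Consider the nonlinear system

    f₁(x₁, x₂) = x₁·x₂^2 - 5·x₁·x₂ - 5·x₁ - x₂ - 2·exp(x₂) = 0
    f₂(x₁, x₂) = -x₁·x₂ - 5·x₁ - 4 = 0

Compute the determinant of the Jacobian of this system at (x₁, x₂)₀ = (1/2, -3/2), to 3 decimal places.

-21.437

J = [[x₂^2 - 5·x₂ - 5, 2·x₁·x₂ - 5·x₁ - 2·exp(x₂) - 1], [-x₂ - 5, -x₁]].
At the point, J = [[4.750, -5.44626], [-3.500, -0.500]].
det J = -21.437.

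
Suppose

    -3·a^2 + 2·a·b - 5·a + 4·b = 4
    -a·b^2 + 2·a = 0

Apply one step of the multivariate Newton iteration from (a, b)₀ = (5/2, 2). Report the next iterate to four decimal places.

(1.2781, 1.7444)

At (5/2, 2): F = (-17.2500, -5.0000).
Jacobian J = [[-6·a + 2·b - 5, 2·a + 4], [-b^2 + 2, -2·a·b]].
At the point, J = [[-16.0000, 9.0000], [-2.0000, -10.0000]] (det J = 178.0000).
Solving J·Δ = −F gives Δ = (-1.2219, -0.2556).
Then the next iterate is (a, b)₁ = (1.2781, 1.7444).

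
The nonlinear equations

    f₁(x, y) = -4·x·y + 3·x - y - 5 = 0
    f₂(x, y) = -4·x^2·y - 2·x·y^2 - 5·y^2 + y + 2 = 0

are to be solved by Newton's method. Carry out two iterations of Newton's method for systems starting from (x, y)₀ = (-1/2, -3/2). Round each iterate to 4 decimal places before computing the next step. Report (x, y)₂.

(0.9396, -0.7317)

At (-1/2, -3/2): F = (-8.0000, -7.0000).
Jacobian J = [[-4·y + 3, -4·x - 1], [-8·x·y - 2·y^2, -4·x^2 - 4·x·y - 10·y + 1]].
At the point, J = [[9.0000, 1.0000], [-10.5000, 12.0000]] (det J = 118.5000).
Solving J·Δ = −F gives Δ = (0.7511, 1.2405).
Then the next iterate is (x, y)₁ = (0.2511, -0.2595).
Round to (0.2511, -0.2595) and repeat: F = (-3.726558, 1.435428), J = [[4.0380, -2.0044], [0.386603, 3.603437]].
Δ = (0.6885, -0.4722), so (x, y)₂ = (0.9396, -0.7317).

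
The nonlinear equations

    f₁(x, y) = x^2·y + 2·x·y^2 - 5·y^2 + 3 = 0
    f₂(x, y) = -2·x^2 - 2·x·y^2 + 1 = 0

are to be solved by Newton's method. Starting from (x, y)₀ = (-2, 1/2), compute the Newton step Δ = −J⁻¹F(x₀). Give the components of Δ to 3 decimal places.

(0.603, 0.369)

At (-2, 1/2): F = (2.750, -6.000).
Jacobian J = [[2·x·y + 2·y^2, x^2 + 4·x·y - 10·y], [-4·x - 2·y^2, -4·x·y]].
At the point, J = [[-1.500, -5.000], [7.500, 4.000]] (det J = 31.500).
Solving J·Δ = −F gives Δ = (0.603, 0.369).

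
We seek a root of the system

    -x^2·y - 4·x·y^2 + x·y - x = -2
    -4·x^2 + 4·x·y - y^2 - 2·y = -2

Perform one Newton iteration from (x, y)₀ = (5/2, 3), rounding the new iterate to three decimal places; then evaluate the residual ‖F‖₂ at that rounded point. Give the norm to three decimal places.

At (5/2, 3): F = (-101.750, -8.000).
Jacobian J = [[-2·x·y - 4·y^2 + y - 1, -x^2 - 8·x·y + x], [-8·x + 4·y, 4·x - 2·y - 2]].
At the point, J = [[-49.000, -63.750], [-8.000, 2.000]] (det J = -608.000).
Solving J·Δ = −F gives Δ = (-1.174, -0.694).
Then the next iterate is (x, y)₁ = (1.326, 2.306).
Re-evaluating at (1.326, 2.306): F = (-28.52757, -2.73172), so ‖F‖₂ = 28.658.

28.658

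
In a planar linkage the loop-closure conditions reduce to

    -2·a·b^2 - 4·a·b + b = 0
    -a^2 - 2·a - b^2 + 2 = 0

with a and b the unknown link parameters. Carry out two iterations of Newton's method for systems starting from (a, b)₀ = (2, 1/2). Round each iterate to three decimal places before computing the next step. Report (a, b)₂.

(0.753, 0.131)

At (2, 1/2): F = (-4.500, -6.250).
Jacobian J = [[-2·b^2 - 4·b, -4·a·b - 4·a + 1], [-2·a - 2, -2·b]].
At the point, J = [[-2.500, -11.000], [-6.000, -1.000]] (det J = -63.500).
Solving J·Δ = −F gives Δ = (-1.012, -0.179).
Then the next iterate is (a, b)₁ = (0.988, 0.321).
Round to (0.988, 0.321) and repeat: F = (-1.15120, -1.05519), J = [[-1.49008, -4.22059], [-3.976, -0.642]].
Δ = (-0.235, -0.190), so (a, b)₂ = (0.753, 0.131).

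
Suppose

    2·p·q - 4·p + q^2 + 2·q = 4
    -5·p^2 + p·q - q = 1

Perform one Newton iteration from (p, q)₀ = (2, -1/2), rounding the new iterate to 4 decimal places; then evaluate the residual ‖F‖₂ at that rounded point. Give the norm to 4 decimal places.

At (2, -1/2): F = (-14.7500, -21.5000).
Jacobian J = [[2·q - 4, 2·p + 2·q + 2], [-10·p + q, p - 1]].
At the point, J = [[-5.0000, 5.0000], [-20.5000, 1.0000]] (det J = 97.5000).
Solving J·Δ = −F gives Δ = (-0.9513, 1.9987).
Then the next iterate is (p, q)₁ = (1.0487, 1.4987).
Re-evaluating at (1.0487, 1.4987): F = (0.192075, -6.425872), so ‖F‖₂ = 6.4287.

6.4287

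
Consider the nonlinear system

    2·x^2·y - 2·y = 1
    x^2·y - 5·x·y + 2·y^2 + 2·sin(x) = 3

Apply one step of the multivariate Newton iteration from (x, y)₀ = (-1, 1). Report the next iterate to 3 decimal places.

(-1.250, 0.520)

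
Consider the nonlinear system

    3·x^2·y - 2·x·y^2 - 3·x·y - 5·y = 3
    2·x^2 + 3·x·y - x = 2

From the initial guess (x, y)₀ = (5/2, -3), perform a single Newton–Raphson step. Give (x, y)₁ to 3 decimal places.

At (5/2, -3): F = (-66.750, -14.500).
Jacobian J = [[6·x·y - 2·y^2 - 3·y, 3·x^2 - 4·x·y - 3·x - 5], [4·x + 3·y - 1, 3·x]].
At the point, J = [[-54.000, 36.250], [0.000, 7.500]] (det J = -405.000).
Solving J·Δ = −F gives Δ = (0.062, 1.933).
Then the next iterate is (x, y)₁ = (2.562, -1.067).

(2.562, -1.067)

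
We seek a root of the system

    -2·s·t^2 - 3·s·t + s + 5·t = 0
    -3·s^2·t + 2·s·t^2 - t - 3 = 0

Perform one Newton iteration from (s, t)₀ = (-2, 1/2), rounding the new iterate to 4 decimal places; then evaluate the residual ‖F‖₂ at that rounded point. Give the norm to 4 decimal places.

4.3910

At (-2, 1/2): F = (4.5000, -10.5000).
Jacobian J = [[-2·t^2 - 3·t + 1, -4·s·t - 3·s + 5], [-6·s·t + 2·t^2, -3·s^2 + 4·s·t - 1]].
At the point, J = [[-1.0000, 15.0000], [6.5000, -17.0000]] (det J = -80.5000).
Solving J·Δ = −F gives Δ = (1.0062, -0.2329).
Then the next iterate is (s, t)₁ = (-0.9938, 0.2671).
Re-evaluating at (-0.9938, 0.2671): F = (1.279832, -4.200295), so ‖F‖₂ = 4.3910.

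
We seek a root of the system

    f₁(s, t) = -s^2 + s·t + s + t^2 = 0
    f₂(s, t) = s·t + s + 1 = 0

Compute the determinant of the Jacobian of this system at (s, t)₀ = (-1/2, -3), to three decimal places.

-12.500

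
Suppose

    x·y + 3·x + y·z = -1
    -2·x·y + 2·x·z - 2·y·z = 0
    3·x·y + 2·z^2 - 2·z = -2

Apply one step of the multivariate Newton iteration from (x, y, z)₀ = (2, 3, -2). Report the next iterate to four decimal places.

(1.4444, -3.5370, -3.2222)

At (2, 3, -2): F = (7.0000, -8.0000, 32.0000).
Jacobian J = [[y + 3, x + z, y], [-2·y + 2·z, -2·x - 2·z, 2·x - 2·y], [3·y, 3·x, 4·z - 2]].
At the point, J = [[6.0000, 0.0000, 3.0000], [-10.0000, 0.0000, -2.0000], [9.0000, 6.0000, -10.0000]] (det J = -108.0000).
Solving J·Δ = −F gives Δ = (-0.5556, -6.5370, -1.2222).
Then the next iterate is (x, y, z)₁ = (1.4444, -3.5370, -3.2222).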